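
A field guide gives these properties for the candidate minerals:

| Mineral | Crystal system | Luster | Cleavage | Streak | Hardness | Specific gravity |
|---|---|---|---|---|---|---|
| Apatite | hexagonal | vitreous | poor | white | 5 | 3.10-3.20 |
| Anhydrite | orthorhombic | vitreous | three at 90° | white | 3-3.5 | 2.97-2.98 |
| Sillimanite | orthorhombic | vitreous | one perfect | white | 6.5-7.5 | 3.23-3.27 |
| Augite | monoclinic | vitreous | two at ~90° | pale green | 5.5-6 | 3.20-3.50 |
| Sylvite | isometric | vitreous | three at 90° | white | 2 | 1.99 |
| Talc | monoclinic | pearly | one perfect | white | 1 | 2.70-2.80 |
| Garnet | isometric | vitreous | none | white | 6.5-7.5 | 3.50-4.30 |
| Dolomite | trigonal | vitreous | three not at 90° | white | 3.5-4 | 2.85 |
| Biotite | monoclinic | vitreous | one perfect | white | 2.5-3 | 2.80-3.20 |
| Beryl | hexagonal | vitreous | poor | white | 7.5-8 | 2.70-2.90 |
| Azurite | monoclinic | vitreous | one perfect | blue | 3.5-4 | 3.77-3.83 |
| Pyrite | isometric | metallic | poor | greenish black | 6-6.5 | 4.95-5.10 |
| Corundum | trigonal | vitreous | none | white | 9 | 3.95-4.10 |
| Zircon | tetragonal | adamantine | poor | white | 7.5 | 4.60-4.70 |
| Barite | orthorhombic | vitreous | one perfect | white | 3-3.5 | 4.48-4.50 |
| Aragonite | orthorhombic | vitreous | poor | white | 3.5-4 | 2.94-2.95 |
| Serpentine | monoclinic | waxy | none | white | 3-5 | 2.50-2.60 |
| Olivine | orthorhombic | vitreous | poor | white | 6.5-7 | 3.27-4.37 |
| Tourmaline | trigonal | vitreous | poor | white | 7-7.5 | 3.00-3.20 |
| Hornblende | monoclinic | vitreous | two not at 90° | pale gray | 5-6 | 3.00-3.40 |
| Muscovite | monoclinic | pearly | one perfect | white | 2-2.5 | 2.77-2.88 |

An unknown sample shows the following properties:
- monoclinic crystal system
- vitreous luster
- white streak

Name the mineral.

Monoclinic crystal system — narrows the field to Augite, Talc, Biotite, Azurite, Serpentine, Hornblende, Muscovite.
Vitreous luster excludes Talc, Serpentine, Muscovite.
White streak — only Biotite remains.
Biotite is the sole remaining match.

Biotite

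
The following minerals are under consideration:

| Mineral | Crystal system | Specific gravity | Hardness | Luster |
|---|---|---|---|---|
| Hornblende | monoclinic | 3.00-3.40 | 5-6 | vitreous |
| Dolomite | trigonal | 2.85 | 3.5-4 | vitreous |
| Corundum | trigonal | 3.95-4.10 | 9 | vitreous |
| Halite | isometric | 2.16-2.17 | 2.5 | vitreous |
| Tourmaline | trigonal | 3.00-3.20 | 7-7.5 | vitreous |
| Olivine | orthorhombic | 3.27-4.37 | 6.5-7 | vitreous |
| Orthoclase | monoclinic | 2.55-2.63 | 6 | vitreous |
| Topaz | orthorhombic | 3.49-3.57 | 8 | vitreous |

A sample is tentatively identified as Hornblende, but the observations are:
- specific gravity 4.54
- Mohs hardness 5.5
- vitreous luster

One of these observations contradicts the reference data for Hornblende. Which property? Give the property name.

specific gravity

Specific gravity 4.54: Hornblende has SG 3.00-3.40 — outside the reference range.
Mohs hardness 5.5: Hornblende has hardness 5-6 — agrees.
Vitreous luster: Hornblende has vitreous luster — agrees.
The specific gravity is the one property that does not fit.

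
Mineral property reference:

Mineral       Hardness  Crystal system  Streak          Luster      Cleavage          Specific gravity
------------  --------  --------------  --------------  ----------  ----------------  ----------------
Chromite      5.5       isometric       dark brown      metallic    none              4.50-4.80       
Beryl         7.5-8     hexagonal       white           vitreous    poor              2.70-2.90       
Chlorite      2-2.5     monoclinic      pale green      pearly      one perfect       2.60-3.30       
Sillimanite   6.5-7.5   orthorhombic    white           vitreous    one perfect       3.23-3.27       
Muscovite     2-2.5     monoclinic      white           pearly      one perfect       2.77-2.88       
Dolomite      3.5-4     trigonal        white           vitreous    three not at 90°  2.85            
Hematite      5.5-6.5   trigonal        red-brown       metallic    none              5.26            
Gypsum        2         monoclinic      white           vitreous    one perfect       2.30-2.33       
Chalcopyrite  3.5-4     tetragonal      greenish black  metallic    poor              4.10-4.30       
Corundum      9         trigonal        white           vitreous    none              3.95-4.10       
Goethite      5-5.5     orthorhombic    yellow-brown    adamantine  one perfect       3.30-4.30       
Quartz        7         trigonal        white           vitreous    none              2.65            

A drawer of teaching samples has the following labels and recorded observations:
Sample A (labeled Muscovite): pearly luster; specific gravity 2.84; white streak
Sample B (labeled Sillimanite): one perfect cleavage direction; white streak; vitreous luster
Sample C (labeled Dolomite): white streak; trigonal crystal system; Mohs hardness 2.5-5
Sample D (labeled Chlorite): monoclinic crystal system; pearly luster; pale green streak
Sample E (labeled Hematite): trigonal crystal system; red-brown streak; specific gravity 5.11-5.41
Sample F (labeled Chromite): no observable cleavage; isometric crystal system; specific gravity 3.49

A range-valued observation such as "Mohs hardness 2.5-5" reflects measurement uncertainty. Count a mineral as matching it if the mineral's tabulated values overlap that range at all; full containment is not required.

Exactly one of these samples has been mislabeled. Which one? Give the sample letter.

F

Sample A: all recorded properties match Muscovite.
Sample B: all recorded properties match Sillimanite.
Sample C: all recorded properties match Dolomite.
Sample D: all recorded properties match Chlorite.
Sample E: all recorded properties match Hematite.
Sample F: specific gravity 3.49 is outside the reference for Chromite (SG 4.50-4.80) — mislabeled.
Sample F is the mislabeled one.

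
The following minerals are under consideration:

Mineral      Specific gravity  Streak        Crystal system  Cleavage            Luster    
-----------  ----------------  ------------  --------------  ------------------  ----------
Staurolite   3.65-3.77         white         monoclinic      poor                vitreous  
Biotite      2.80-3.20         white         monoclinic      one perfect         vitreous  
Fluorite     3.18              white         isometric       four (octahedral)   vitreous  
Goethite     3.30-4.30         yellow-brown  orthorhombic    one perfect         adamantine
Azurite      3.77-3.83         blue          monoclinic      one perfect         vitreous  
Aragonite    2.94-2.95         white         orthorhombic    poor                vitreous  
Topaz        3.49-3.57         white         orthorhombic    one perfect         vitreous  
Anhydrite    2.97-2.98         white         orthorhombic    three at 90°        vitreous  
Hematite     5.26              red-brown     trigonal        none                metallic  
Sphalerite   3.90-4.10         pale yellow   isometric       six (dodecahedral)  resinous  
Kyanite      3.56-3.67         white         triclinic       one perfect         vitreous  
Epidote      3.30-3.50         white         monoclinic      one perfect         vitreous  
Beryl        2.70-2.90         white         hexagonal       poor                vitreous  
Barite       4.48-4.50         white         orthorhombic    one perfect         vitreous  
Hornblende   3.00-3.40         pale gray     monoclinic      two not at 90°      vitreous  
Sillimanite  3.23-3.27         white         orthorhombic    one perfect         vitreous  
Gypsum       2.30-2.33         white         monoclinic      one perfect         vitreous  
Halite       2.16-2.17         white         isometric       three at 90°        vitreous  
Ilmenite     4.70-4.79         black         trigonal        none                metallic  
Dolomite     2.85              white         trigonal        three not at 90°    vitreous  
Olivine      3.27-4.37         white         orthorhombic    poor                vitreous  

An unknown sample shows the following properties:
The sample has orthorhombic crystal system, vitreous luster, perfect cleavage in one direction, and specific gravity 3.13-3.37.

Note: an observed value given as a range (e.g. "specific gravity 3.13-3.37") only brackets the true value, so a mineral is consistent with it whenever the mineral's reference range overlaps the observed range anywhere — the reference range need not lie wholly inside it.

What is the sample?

Orthorhombic crystal system — leaves Goethite, Aragonite, Topaz, Anhydrite, Barite, Sillimanite, Olivine.
Vitreous luster excludes Goethite.
Perfect cleavage in one direction rules out Aragonite, Anhydrite, Olivine.
Specific gravity 3.13-3.37 — only Sillimanite remains.
The only mineral consistent with every observation is Sillimanite.

Sillimanite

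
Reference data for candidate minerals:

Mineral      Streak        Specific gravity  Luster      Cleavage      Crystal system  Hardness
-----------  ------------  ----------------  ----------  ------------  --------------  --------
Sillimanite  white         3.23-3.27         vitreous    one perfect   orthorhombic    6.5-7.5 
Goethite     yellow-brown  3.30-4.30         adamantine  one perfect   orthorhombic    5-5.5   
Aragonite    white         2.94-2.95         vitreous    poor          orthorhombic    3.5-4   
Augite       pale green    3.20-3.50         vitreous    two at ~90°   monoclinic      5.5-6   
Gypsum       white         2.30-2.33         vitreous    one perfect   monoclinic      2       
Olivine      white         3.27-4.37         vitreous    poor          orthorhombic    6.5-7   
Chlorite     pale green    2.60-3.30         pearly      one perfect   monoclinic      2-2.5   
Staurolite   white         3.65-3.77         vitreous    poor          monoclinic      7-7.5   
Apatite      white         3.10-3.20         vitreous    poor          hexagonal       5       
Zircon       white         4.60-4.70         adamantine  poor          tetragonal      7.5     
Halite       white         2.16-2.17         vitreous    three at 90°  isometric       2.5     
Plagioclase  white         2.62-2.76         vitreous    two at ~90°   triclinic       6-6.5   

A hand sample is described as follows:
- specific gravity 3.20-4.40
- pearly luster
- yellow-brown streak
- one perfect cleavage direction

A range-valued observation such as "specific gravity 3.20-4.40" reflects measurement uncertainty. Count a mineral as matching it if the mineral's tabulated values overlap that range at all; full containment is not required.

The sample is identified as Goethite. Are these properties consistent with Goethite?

Specific gravity 3.20-4.40 — fits Goethite (SG 3.30-4.30).
Pearly luster — Goethite has adamantine luster; a mismatch.
Yellow-brown streak — fits Goethite (yellow-brown streak).
One perfect cleavage direction — fits Goethite (cleavage one perfect).
Luster alone is enough to reject Goethite.

Inconsistent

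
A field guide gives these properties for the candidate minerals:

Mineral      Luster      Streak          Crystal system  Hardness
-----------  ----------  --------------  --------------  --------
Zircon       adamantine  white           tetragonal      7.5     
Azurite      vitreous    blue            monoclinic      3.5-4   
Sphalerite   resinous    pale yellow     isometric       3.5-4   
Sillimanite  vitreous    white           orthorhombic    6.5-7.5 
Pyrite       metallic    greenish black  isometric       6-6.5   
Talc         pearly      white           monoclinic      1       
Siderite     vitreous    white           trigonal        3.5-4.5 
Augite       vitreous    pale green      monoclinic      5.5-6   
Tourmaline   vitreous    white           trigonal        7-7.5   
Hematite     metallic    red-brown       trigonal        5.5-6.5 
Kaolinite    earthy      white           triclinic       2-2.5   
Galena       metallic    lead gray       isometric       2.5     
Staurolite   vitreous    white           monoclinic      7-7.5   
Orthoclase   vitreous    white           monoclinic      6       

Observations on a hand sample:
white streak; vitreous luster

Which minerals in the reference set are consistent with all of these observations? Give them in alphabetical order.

Orthoclase, Siderite, Sillimanite, Staurolite, Tourmaline

White streak eliminates Azurite, Sphalerite, Pyrite, Augite, Hematite, Galena.
Vitreous luster eliminates Zircon, Talc, Kaolinite.
Consistent with every observation: Orthoclase, Siderite, Sillimanite, Staurolite, Tourmaline.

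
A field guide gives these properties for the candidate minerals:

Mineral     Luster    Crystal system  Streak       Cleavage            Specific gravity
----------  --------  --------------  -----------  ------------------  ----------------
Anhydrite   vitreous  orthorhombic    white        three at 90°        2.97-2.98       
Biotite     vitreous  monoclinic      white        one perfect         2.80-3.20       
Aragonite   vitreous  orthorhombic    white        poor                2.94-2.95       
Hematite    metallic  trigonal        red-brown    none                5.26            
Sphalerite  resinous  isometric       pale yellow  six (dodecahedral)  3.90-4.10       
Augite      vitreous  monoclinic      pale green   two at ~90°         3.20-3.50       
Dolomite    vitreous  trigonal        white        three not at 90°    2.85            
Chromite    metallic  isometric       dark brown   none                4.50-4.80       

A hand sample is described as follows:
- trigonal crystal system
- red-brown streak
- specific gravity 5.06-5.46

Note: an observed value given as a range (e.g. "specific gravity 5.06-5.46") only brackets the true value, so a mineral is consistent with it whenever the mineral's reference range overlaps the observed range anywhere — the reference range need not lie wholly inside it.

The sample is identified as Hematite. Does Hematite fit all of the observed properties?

Consistent

Trigonal crystal system — agrees with Hematite (trigonal system).
Red-brown streak — agrees with Hematite (red-brown streak).
Specific gravity 5.06-5.46 — agrees with Hematite (SG 5.26).
All observations are consistent with the tabulated values for Hematite.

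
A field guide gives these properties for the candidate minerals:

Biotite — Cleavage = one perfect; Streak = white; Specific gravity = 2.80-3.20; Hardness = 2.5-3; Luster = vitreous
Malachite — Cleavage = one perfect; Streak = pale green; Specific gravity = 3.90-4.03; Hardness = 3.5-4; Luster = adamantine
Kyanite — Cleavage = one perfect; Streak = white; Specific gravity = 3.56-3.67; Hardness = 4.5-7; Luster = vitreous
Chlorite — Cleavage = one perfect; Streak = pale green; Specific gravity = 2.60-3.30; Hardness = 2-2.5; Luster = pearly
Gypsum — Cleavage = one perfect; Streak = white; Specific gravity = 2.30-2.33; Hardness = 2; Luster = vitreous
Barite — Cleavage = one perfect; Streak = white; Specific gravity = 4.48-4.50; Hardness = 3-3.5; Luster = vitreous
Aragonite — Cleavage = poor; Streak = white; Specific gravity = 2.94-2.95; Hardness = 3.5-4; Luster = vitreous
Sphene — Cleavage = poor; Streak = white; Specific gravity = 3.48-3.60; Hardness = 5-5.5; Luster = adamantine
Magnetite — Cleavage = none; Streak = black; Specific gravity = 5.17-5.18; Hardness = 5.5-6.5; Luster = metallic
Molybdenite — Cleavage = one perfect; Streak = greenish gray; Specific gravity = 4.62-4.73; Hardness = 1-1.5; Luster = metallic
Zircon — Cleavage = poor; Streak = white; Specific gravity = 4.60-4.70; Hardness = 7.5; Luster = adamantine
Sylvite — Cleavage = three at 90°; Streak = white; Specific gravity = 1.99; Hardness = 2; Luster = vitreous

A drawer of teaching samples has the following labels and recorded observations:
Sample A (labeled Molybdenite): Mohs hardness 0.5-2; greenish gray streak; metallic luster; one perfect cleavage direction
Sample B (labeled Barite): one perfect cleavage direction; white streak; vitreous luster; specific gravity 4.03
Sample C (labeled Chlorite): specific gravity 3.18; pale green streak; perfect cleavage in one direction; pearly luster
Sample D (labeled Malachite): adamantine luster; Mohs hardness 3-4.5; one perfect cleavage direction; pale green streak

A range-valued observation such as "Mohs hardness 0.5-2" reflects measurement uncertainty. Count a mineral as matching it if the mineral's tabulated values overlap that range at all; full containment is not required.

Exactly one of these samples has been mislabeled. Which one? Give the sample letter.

B

Sample A: all recorded properties match Molybdenite.
Sample B: Barite has SG 4.48-4.50, but the record shows specific gravity 4.03 — this label is wrong.
Sample C: all recorded properties match Chlorite.
Sample D: all recorded properties match Malachite.
Sample B is the mislabeled one.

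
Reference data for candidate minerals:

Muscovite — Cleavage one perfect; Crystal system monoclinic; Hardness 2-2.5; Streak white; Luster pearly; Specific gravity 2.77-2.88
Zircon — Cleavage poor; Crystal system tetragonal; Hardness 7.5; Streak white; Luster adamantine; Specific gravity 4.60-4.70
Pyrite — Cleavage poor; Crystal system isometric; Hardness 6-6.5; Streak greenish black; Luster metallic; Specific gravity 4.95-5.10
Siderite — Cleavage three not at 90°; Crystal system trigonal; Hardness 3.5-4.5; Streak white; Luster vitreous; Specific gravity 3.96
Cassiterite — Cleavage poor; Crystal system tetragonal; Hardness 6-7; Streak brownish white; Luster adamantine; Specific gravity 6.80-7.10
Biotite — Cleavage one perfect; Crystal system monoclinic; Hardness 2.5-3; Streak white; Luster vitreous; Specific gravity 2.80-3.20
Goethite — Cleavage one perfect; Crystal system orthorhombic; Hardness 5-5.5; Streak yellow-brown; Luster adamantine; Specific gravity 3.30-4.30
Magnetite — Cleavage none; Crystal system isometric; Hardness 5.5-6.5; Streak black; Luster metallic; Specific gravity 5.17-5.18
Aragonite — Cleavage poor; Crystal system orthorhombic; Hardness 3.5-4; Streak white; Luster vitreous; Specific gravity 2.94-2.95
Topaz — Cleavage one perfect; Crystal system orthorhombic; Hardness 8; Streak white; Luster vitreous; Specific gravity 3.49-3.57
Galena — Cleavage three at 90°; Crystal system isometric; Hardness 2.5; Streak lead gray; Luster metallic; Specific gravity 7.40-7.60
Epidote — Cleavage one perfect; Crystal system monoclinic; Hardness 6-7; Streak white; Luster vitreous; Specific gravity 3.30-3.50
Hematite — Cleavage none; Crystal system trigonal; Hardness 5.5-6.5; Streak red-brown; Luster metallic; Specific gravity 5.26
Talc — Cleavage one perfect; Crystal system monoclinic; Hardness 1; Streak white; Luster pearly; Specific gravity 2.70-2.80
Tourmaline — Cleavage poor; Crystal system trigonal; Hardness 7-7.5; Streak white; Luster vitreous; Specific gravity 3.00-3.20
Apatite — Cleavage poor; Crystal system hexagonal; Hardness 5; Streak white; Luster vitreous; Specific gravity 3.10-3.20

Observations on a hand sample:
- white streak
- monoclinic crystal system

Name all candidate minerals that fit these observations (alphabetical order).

White streak is inconsistent with Pyrite, Cassiterite, Goethite, Magnetite, Galena, Hematite.
Monoclinic crystal system — only Muscovite, Biotite, Epidote, Talc remain.
Remaining candidates: Biotite, Epidote, Muscovite, Talc.

Biotite, Epidote, Muscovite, Talc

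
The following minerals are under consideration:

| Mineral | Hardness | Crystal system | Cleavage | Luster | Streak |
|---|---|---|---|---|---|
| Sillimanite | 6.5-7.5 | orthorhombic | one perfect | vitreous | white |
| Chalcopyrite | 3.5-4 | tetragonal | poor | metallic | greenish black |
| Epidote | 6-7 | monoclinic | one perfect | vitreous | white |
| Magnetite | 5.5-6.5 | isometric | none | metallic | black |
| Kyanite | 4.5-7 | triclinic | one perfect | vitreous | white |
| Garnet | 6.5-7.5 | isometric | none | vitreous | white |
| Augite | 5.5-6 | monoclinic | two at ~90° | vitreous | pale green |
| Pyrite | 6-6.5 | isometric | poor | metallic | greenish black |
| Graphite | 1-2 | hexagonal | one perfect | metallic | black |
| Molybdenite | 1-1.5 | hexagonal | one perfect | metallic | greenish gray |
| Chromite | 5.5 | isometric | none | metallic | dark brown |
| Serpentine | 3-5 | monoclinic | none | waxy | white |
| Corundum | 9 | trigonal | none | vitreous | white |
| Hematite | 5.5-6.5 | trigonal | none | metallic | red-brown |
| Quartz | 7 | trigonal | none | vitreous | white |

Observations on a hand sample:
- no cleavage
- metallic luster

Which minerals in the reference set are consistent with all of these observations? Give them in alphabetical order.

No cleavage: Magnetite, Garnet, Chromite, Serpentine, Corundum, Hematite, Quartz remain.
Metallic luster: only Magnetite, Chromite, Hematite remain.
The minerals that satisfy all observations are Chromite, Hematite, Magnetite.

Chromite, Hematite, Magnetite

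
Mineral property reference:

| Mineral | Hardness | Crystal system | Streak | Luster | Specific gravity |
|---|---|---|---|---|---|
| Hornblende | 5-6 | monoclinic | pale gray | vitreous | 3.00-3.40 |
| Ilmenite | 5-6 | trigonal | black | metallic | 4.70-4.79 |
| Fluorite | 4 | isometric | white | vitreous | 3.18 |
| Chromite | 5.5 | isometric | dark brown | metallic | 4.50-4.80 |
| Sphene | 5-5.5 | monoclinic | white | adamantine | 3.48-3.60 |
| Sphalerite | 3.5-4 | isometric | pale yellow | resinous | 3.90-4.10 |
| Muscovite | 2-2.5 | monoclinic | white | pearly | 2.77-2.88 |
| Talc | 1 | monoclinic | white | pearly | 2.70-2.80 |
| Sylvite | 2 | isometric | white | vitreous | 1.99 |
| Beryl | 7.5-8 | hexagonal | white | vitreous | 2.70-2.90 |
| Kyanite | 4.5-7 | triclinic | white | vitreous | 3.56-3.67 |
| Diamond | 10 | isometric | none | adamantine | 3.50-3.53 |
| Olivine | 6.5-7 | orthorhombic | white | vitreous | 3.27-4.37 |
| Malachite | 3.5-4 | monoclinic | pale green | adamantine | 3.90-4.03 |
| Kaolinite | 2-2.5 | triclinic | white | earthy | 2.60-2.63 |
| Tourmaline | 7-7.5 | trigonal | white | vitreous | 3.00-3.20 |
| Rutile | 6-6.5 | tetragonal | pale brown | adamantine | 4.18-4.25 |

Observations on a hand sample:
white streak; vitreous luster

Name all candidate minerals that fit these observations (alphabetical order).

Beryl, Fluorite, Kyanite, Olivine, Sylvite, Tourmaline

White streak: narrows the field to Fluorite, Sphene, Muscovite, Talc, Sylvite, Beryl, Kyanite, Olivine, Kaolinite, Tourmaline.
Vitreous luster eliminates Sphene, Muscovite, Talc, Kaolinite.
Remaining candidates: Beryl, Fluorite, Kyanite, Olivine, Sylvite, Tourmaline.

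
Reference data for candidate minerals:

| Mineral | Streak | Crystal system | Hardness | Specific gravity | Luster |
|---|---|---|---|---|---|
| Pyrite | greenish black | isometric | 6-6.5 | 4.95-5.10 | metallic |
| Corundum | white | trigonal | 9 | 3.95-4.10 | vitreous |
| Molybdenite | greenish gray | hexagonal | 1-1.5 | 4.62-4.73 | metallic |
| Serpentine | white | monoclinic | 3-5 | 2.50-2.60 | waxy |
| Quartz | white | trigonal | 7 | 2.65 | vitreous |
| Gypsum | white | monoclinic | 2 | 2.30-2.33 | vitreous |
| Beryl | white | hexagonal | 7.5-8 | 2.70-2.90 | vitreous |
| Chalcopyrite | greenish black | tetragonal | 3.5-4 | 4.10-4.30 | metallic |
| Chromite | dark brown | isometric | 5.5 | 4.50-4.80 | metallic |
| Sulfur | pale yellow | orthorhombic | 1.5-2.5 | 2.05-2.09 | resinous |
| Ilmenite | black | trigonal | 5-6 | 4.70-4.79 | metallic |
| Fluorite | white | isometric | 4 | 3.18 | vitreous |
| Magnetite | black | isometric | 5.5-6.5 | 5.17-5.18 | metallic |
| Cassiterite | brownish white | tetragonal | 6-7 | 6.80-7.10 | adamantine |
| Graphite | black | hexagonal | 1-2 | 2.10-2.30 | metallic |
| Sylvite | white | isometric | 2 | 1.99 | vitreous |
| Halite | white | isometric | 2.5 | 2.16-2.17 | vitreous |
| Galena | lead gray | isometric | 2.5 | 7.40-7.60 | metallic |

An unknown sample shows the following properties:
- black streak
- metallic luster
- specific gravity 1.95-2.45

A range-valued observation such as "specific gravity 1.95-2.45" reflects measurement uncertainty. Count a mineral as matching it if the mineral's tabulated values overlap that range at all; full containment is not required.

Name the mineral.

Black streak — only Ilmenite, Magnetite, Graphite remain.
Metallic luster — consistent with all remaining minerals.
Specific gravity 1.95-2.45 — only Graphite remains.
Graphite is the sole remaining match.

Graphite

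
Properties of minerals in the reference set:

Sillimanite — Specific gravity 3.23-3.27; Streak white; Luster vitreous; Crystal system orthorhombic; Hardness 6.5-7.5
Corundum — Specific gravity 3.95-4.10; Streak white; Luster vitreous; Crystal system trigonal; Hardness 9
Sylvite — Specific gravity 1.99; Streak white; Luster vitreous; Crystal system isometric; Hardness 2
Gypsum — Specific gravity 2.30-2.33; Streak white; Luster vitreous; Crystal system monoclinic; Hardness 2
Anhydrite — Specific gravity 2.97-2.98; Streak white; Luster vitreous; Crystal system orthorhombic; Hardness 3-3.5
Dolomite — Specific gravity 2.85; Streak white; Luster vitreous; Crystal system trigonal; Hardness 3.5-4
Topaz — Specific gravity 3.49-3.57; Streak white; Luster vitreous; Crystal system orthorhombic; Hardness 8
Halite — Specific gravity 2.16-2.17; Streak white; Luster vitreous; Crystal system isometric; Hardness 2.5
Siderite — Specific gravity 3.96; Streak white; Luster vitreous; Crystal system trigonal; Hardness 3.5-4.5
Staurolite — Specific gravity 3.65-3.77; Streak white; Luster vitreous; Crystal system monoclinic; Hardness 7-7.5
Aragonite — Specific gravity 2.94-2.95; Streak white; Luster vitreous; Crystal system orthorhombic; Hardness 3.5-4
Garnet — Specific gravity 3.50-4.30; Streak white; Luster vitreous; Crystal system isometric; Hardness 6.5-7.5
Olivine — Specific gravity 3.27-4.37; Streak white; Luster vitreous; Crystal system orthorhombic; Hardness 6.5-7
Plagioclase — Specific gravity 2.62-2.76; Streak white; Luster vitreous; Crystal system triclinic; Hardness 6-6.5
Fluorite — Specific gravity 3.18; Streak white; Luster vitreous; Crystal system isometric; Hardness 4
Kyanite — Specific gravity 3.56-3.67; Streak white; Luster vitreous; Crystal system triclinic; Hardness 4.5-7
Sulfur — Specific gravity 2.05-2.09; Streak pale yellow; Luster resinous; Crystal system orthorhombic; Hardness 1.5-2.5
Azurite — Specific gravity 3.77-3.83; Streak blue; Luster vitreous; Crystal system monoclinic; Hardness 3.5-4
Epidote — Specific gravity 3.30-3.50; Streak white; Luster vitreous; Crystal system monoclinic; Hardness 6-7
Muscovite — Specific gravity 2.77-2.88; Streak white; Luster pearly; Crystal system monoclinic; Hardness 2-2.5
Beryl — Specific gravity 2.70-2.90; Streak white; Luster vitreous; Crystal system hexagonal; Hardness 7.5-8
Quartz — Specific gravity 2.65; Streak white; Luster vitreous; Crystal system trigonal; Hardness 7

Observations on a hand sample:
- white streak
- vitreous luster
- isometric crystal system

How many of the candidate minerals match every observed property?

4

White streak excludes Sulfur, Azurite.
Vitreous luster excludes Muscovite.
Isometric crystal system: leaves Sylvite, Halite, Garnet, Fluorite.
Consistent with every observation: Fluorite, Garnet, Halite, Sylvite.
That is 4 minerals.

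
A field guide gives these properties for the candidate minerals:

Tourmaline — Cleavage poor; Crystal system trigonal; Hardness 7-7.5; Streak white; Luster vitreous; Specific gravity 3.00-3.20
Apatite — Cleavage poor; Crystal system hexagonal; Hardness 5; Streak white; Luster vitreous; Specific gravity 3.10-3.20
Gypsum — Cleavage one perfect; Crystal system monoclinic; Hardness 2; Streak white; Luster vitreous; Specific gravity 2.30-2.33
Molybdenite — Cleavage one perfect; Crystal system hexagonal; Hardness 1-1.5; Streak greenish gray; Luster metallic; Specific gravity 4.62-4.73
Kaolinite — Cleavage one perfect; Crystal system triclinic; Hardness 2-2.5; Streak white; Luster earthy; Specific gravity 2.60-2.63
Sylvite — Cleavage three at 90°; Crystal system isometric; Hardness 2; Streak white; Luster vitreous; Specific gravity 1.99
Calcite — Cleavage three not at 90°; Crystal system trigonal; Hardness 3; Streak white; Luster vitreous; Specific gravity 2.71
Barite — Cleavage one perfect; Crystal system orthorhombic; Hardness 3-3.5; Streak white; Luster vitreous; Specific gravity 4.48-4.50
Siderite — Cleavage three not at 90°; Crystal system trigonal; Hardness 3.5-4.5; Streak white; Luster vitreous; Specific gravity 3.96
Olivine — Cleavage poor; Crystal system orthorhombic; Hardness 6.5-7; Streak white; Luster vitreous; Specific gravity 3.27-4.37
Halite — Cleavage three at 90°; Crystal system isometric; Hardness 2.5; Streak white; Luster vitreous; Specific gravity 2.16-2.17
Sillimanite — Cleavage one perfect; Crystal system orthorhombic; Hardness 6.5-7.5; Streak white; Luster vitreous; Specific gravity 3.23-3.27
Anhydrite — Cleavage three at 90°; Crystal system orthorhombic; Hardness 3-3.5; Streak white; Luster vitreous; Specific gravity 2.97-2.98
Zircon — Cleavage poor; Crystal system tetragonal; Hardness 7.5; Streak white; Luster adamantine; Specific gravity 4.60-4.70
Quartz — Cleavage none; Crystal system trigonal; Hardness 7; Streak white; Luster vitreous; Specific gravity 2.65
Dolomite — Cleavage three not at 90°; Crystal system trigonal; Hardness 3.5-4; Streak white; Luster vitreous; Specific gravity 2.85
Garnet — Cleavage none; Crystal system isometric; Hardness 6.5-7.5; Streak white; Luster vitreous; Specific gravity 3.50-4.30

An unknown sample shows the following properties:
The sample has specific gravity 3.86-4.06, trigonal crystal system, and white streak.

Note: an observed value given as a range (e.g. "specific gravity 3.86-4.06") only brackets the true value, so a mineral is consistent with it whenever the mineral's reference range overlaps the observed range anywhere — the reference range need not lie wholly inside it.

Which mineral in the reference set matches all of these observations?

Specific gravity 3.86-4.06: leaves Siderite, Olivine, Garnet.
Trigonal crystal system: Siderite remains.
White streak: every remaining candidate is consistent.
Only Siderite satisfies all observations.

Siderite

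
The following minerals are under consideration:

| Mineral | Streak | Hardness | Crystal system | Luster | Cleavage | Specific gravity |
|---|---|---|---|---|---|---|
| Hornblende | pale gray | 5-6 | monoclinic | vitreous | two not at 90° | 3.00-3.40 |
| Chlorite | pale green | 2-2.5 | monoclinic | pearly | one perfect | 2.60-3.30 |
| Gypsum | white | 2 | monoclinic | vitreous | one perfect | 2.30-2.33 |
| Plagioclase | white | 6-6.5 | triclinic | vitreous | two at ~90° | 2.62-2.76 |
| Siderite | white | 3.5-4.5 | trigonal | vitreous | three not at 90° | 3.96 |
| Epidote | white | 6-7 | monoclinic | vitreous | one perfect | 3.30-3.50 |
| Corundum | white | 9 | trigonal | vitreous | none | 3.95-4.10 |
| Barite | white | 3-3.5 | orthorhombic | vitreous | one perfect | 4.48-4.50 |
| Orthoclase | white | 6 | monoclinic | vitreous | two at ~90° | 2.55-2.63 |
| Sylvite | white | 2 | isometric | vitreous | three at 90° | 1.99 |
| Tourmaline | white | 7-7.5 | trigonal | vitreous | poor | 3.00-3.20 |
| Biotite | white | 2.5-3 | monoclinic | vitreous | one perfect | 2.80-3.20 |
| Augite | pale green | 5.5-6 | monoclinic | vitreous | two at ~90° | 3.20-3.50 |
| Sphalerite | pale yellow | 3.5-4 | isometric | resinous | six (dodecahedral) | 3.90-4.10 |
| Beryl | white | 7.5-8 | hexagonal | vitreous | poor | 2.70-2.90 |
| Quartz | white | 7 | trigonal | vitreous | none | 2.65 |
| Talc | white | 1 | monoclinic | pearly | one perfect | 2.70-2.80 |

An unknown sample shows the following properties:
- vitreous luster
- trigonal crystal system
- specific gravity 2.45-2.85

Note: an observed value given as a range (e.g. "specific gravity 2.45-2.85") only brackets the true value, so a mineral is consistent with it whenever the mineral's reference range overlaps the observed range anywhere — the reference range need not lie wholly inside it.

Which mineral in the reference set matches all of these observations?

Vitreous luster is inconsistent with Chlorite, Sphalerite, Talc.
Trigonal crystal system: narrows the field to Siderite, Corundum, Tourmaline, Quartz.
Specific gravity 2.45-2.85: Quartz remains.
Only Quartz satisfies all observations.

Quartz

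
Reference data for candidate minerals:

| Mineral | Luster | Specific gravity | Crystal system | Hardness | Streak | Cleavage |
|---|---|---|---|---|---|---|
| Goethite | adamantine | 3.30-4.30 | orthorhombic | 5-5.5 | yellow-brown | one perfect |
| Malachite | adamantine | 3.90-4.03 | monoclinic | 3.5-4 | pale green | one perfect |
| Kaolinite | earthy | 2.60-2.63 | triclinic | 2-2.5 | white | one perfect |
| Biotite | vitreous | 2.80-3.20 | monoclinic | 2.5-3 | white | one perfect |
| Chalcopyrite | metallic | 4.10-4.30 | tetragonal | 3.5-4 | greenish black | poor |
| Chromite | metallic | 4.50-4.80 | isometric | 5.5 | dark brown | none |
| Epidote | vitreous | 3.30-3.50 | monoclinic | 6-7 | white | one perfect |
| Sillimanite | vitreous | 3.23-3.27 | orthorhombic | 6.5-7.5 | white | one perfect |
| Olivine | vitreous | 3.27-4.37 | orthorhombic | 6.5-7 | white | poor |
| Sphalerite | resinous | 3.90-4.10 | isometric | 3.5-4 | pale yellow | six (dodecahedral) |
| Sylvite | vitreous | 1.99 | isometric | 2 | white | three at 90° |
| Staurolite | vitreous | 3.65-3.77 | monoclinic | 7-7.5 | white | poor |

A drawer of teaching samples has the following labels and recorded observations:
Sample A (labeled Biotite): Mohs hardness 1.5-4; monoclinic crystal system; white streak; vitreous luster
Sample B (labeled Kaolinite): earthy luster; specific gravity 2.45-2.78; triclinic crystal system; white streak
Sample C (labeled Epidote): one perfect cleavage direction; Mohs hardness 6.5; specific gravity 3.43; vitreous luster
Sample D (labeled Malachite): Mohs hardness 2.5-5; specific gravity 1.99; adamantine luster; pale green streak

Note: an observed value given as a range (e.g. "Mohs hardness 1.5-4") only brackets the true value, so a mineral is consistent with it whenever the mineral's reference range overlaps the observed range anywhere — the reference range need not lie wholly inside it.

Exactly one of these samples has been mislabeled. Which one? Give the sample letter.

D

Sample A: all recorded properties match Biotite.
Sample B: all recorded properties match Kaolinite.
Sample C: all recorded properties match Epidote.
Sample D: specific gravity 1.99 is outside the reference for Malachite (SG 3.90-4.03) — mislabeled.
The mislabeled specimen is D.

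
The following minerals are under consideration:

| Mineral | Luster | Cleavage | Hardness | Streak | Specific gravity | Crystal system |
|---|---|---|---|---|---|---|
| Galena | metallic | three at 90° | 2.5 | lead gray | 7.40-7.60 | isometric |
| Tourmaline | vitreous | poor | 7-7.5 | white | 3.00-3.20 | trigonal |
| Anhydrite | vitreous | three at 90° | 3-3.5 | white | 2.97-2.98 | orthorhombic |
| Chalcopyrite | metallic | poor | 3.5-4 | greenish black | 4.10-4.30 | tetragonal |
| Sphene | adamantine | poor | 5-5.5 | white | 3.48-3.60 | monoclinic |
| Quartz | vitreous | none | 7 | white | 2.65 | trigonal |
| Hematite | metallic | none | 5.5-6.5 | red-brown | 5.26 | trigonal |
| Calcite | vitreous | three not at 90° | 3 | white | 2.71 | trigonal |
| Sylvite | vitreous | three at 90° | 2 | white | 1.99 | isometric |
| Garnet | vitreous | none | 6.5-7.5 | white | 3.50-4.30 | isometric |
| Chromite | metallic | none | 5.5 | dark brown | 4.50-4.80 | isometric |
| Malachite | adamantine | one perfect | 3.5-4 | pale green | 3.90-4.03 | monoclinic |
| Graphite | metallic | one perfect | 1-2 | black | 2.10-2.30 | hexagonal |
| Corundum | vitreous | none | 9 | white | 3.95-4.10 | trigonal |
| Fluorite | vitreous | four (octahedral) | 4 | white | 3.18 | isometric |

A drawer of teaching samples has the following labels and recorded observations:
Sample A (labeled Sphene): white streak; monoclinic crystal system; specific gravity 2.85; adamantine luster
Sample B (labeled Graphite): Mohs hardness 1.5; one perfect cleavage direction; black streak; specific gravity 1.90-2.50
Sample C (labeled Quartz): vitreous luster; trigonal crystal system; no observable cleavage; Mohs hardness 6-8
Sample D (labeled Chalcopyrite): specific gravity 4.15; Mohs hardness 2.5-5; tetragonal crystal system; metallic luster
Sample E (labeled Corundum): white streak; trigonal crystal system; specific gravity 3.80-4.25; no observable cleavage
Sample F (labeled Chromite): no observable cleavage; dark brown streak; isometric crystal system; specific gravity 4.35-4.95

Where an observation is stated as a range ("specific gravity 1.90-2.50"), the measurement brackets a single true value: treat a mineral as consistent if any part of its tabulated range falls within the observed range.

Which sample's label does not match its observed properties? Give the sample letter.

A

Sample A: specific gravity 2.85 is outside the reference for Sphene (SG 3.48-3.60) — mislabeled.
Sample B: every observation is compatible with the reference values for Graphite.
Sample C: every observation is compatible with the reference values for Quartz.
Sample D: every observation is compatible with the reference values for Chalcopyrite.
Sample E: every observation is compatible with the reference values for Corundum.
Sample F: every observation is compatible with the reference values for Chromite.
The mislabeled specimen is A.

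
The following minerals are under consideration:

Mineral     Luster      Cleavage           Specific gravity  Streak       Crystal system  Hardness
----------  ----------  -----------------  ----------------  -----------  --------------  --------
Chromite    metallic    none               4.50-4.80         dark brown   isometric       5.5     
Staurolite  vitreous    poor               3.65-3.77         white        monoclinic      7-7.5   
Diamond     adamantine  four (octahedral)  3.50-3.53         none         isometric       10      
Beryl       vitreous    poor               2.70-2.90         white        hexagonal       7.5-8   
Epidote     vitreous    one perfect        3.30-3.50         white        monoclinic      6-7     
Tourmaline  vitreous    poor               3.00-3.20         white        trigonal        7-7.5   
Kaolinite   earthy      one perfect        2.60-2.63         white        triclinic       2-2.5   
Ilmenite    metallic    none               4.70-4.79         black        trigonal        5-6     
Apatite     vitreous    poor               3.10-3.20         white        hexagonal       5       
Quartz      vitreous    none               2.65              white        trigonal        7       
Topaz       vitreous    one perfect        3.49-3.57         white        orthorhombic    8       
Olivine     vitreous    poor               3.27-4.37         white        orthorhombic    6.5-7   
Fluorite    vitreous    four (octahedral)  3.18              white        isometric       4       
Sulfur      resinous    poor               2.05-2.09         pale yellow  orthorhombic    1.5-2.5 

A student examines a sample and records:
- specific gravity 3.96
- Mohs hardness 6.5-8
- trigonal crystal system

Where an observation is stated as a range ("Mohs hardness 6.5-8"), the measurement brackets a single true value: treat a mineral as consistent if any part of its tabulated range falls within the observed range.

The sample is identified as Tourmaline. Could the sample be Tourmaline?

Specific gravity 3.96 — Tourmaline has SG 3.00-3.20; which does not match.
Mohs hardness 6.5-8 — fits Tourmaline (hardness 7-7.5).
Trigonal crystal system — fits Tourmaline (trigonal system).
The specific gravity observation rules out Tourmaline.

Inconsistent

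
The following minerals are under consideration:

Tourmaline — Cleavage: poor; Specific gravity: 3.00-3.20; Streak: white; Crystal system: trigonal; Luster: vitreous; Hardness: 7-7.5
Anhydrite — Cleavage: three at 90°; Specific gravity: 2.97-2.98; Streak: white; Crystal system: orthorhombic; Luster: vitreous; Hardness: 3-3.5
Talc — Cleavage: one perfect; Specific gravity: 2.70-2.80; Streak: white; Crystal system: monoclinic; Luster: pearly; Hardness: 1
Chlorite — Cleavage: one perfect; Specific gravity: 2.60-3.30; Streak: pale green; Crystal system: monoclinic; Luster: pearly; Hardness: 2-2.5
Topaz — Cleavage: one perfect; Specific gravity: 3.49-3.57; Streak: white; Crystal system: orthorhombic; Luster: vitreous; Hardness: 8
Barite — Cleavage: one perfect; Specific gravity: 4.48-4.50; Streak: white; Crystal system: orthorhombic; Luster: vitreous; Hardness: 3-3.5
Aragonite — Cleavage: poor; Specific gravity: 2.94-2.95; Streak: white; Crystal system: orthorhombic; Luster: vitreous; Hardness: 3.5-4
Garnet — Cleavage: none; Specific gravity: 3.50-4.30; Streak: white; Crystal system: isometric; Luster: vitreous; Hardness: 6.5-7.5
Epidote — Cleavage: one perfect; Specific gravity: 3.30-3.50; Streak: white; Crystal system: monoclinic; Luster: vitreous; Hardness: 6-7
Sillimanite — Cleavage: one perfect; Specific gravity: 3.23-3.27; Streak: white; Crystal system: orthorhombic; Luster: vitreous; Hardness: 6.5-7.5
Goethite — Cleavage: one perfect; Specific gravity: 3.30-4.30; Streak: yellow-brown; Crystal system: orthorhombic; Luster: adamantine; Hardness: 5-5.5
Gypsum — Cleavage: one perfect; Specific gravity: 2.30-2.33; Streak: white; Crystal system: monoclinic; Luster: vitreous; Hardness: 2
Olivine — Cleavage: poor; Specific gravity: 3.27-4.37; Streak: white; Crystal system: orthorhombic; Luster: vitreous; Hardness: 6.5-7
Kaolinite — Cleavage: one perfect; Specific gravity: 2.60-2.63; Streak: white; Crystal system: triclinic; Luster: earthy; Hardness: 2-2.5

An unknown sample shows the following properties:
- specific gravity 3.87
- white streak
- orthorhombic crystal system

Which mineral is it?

Specific gravity 3.87 — Garnet, Goethite, Olivine remain.
White streak rules out Goethite.
Orthorhombic crystal system is inconsistent with Garnet.
The only mineral consistent with every observation is Olivine.

Olivine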